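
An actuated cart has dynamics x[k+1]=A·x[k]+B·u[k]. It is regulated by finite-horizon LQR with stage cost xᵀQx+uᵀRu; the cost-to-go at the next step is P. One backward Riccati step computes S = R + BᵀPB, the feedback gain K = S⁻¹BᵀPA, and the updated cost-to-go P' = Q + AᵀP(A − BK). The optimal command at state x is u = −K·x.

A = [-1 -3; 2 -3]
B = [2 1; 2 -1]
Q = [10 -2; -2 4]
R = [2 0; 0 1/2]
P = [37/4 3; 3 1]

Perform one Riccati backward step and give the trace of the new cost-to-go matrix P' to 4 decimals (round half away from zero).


BᵀP = [24.5000 8.0000; 6.2500 2.0000]
S = R + BᵀPB = [2 0; 0 1/2] + [65.0000 16.5000; 16.5000 4.2500] = [67.0000 16.5000; 16.5000 4.7500]
BᵀPA = [-8.5000 -97.5000; -2.2500 -24.7500]
K = S⁻¹·BᵀPA = [-0.0707 -1.1902; -0.2283 -1.0761]
A−BK = [-0.6304 0.4565; 1.9130 -1.6957]
AᵀP(A−BK) = [0.1359 0.2120; 0.2120 3.5707]
P' = Q + AᵀP(A−BK) = [10.1359 -1.7880; -1.7880 7.5707]
tr(P') = 17.7065

17.7065


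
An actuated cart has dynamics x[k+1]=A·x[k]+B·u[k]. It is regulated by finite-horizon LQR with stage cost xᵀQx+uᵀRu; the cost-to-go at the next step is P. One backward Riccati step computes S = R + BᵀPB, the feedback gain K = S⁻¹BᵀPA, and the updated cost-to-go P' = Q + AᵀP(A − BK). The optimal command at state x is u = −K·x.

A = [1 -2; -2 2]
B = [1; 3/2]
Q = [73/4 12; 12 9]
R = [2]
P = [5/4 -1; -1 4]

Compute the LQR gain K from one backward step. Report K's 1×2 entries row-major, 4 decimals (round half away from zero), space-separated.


-1.1081 1.1351

BᵀP = [-0.2500 5.0000]
S = R + BᵀPB = [2] + [7.2500] = [9.2500]
BᵀPA = [-10.2500 10.5000]
K = S⁻¹·BᵀPA = [-1.1081 1.1351]
A−BK = [2.1081 -3.1351; -0.3378 0.2973]
AᵀP(A−BK) = [9.8919 -12.8649; -12.8649 17.0811]
P' = Q + AᵀP(A−BK) = [28.1419 -0.8649; -0.8649 26.0811]
tr(P') = 54.2230


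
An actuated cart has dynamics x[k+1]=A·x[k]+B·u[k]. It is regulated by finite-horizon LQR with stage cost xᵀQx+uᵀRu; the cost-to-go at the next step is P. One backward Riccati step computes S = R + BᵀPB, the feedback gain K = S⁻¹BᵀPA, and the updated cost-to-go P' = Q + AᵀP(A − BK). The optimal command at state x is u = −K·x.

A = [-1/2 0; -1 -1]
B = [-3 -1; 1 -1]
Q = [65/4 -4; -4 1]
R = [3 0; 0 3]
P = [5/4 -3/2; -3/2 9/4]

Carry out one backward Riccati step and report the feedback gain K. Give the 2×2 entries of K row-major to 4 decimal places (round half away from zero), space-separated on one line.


BᵀP = [-5.2500 6.7500; 0.2500 -0.7500]
S = R + BᵀPB = [3 0; 0 3] + [22.5000 -1.5000; -1.5000 0.5000] = [25.5000 -1.5000; -1.5000 3.5000]
BᵀPA = [-4.1250 -6.7500; 0.6250 0.7500]
K = S⁻¹·BᵀPA = [-0.1552 -0.2586; 0.1121 0.1034]
A−BK = [-0.8534 -0.6724; -0.7328 -0.6379]
AᵀP(A−BK) = [0.3524 0.3685; 0.3685 0.4267]
P' = Q + AᵀP(A−BK) = [16.6024 -3.6315; -3.6315 1.4267]
tr(P') = 18.0291

-0.1552 -0.2586 0.1121 0.1034


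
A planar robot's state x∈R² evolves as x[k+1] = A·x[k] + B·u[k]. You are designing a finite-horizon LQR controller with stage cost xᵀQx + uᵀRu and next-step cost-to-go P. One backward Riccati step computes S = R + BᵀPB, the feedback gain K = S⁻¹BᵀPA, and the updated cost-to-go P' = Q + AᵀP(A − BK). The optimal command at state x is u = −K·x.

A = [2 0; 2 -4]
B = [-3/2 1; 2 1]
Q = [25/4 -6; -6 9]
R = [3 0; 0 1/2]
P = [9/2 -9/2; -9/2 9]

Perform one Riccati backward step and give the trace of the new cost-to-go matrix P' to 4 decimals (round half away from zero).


22.1774

BᵀP = [-15.7500 24.7500; 0.0000 4.5000]
S = R + BᵀPB = [3 0; 0 1/2] + [73.1250 9.0000; 9.0000 4.5000] = [76.1250 9.0000; 9.0000 5.0000]
BᵀPA = [18.0000 -99.0000; 9.0000 -18.0000]
K = S⁻¹·BᵀPA = [0.0300 -1.1114; 1.7459 -1.5995]
A−BK = [0.2991 -0.0676; 0.1940 -0.1777]
AᵀP(A−BK) = [1.7459 -1.5995; -1.5995 5.1815]
P' = Q + AᵀP(A−BK) = [7.9959 -7.5995; -7.5995 14.1815]
tr(P') = 22.1774


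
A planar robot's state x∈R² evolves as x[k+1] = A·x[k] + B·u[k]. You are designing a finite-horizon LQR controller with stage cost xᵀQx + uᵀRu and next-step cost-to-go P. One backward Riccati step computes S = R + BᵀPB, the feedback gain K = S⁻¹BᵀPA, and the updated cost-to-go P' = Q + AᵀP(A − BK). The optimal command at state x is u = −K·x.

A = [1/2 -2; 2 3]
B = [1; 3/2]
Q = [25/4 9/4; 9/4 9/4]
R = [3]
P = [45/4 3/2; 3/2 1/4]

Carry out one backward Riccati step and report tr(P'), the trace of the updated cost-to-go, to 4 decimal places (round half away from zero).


BᵀP = [13.5000 1.8750]
S = R + BᵀPB = [3] + [16.3125] = [19.3125]
BᵀPA = [10.5000 -21.3750]
K = S⁻¹·BᵀPA = [0.5437 -1.1068]
A−BK = [-0.0437 -0.8932; 1.1845 4.6602]
AᵀP(A−BK) = [1.1038 -1.8786; -1.8786 5.5922]
P' = Q + AᵀP(A−BK) = [7.3538 0.3714; 0.3714 7.8422]
tr(P') = 15.1960

15.1960


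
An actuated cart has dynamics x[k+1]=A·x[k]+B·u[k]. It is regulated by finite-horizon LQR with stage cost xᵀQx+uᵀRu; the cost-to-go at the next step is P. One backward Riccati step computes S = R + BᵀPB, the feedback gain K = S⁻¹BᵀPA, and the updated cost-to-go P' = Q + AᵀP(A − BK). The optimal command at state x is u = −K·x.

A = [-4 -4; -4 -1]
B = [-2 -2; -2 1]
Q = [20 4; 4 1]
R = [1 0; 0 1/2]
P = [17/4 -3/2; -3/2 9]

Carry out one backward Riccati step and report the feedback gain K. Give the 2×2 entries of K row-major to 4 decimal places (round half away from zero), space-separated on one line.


BᵀP = [-5.5000 -15.0000; -10.0000 12.0000]
S = R + BᵀPB = [1 0; 0 1/2] + [41.0000 -4.0000; -4.0000 32.0000] = [42.0000 -4.0000; -4.0000 32.5000]
BᵀPA = [82.0000 37.0000; -8.0000 28.0000]
K = S⁻¹·BᵀPA = [1.9518 0.9744; -0.0059 0.9815]
A−BK = [-0.1082 -0.0882; -0.0904 -0.0326]
AᵀP(A−BK) = [3.9036 1.9489; 1.9489 1.4652]
P' = Q + AᵀP(A−BK) = [23.9036 5.9489; 5.9489 2.4652]
tr(P') = 26.3688

1.9518 0.9744 -0.0059 0.9815


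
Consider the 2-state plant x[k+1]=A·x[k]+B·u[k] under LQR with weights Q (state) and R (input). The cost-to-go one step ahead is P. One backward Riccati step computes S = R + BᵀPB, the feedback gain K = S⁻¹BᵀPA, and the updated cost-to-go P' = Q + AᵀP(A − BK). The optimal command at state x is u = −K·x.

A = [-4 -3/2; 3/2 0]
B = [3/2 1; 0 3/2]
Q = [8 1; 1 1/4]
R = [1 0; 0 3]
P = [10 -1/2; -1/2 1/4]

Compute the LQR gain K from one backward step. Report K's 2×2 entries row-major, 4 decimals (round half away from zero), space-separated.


BᵀP = [15.0000 -0.7500; 9.2500 -0.1250]
S = R + BᵀPB = [1 0; 0 3] + [22.5000 13.8750; 13.8750 9.0625] = [23.5000 13.8750; 13.8750 12.0625]
BᵀPA = [-61.1250 -22.5000; -37.1875 -13.8750]
K = S⁻¹·BᵀPA = [-2.4336 -0.8674; -0.2836 -0.1526]
A−BK = [-0.0660 -0.0464; 1.9254 0.2288]
AᵀP(A−BK) = [7.2611 2.4336; 2.4336 0.8674]
P' = Q + AᵀP(A−BK) = [15.2611 3.4336; 3.4336 1.1174]
tr(P') = 16.3785

-2.4336 -0.8674 -0.2836 -0.1526


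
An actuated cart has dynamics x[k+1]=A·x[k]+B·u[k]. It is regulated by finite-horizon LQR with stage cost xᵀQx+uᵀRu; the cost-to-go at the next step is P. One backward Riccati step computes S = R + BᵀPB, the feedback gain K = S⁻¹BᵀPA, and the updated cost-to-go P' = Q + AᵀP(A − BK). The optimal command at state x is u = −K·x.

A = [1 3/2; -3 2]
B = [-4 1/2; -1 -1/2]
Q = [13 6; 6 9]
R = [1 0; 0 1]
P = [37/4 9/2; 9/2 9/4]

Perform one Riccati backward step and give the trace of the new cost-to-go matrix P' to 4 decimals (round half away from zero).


22.9427

BᵀP = [-41.5000 -20.2500; 2.3750 1.1250]
S = R + BᵀPB = [1 0; 0 1] + [186.2500 -10.6250; -10.6250 0.6250] = [187.2500 -10.6250; -10.6250 1.6250]
BᵀPA = [19.2500 -102.7500; -1.0000 5.8125]
K = S⁻¹·BᵀPA = [0.1079 -0.5497; 0.0903 -0.0174]
A−BK = [1.3866 -0.6902; -2.8469 1.4416]
AᵀP(A−BK) = [0.5127 -0.3103; -0.3103 0.4300]
P' = Q + AᵀP(A−BK) = [13.5127 5.6897; 5.6897 9.4300]
tr(P') = 22.9427


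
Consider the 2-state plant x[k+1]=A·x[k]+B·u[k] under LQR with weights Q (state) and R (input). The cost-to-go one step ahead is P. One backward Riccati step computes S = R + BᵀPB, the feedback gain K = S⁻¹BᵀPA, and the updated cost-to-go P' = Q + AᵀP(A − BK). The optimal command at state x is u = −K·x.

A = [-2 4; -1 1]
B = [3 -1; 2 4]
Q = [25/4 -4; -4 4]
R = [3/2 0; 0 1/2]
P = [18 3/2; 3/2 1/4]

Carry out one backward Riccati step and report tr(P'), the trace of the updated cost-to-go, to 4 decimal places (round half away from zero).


BᵀP = [57.0000 5.0000; -12.0000 -0.5000]
S = R + BᵀPB = [3/2 0; 0 1/2] + [181.0000 -37.0000; -37.0000 10.0000] = [182.5000 -37.0000; -37.0000 10.5000]
BᵀPA = [-119.0000 233.0000; 24.5000 -48.5000]
K = S⁻¹·BᵀPA = [-0.6268 1.1914; 0.1247 -0.4207]
A−BK = [0.0050 0.0050; -0.2453 0.3001]
AᵀP(A−BK) = [0.6088 -1.1639; -1.1639 2.2452]
P' = Q + AᵀP(A−BK) = [6.8588 -5.1639; -5.1639 6.2452]
tr(P') = 13.1040

13.1040


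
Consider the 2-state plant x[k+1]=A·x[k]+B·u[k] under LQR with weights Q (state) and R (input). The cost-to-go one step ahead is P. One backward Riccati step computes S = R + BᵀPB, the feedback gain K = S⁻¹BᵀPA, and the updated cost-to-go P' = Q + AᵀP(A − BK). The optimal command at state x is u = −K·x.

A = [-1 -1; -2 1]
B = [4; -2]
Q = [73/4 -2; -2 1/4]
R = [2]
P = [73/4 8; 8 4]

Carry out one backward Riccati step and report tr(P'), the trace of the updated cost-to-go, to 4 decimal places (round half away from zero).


24.4396

BᵀP = [57.0000 24.0000]
S = R + BᵀPB = [2] + [180.0000] = [182.0000]
BᵀPA = [-105.0000 -33.0000]
K = S⁻¹·BᵀPA = [-0.5769 -0.1813]
A−BK = [1.3077 -0.2747; -3.1538 0.6374]
AᵀP(A−BK) = [5.6731 -0.7885; -0.7885 0.2665]
P' = Q + AᵀP(A−BK) = [23.9231 -2.7885; -2.7885 0.5165]
tr(P') = 24.4396


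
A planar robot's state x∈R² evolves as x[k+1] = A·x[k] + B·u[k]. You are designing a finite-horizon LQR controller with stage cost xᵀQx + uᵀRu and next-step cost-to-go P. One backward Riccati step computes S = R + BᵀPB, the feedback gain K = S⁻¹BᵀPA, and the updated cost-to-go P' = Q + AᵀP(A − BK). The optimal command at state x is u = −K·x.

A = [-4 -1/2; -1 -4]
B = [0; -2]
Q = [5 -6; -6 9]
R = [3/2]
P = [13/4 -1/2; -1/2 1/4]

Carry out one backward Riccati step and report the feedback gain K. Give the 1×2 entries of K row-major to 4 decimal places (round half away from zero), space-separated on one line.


-1.4000 0.6000

BᵀP = [1.0000 -0.5000]
S = R + BᵀPB = [3/2] + [1.0000] = [2.5000]
BᵀPA = [-3.5000 1.5000]
K = S⁻¹·BᵀPA = [-1.4000 0.6000]
A−BK = [-4.0000 -0.5000; -3.8000 -2.8000]
AᵀP(A−BK) = [43.3500 1.3500; 1.3500 1.9125]
P' = Q + AᵀP(A−BK) = [48.3500 -4.6500; -4.6500 10.9125]
tr(P') = 59.2625


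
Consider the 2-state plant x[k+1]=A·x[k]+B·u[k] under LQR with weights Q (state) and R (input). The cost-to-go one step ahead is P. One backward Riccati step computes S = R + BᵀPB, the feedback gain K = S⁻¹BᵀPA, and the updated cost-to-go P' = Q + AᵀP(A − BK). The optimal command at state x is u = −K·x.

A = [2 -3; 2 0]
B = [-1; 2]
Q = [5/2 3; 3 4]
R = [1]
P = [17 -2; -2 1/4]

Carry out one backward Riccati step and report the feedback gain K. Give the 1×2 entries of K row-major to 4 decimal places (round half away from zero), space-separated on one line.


-1.3704 2.3333

BᵀP = [-21.0000 2.5000]
S = R + BᵀPB = [1] + [26.0000] = [27.0000]
BᵀPA = [-37.0000 63.0000]
K = S⁻¹·BᵀPA = [-1.3704 2.3333]
A−BK = [0.6296 -0.6667; 4.7407 -4.6667]
AᵀP(A−BK) = [2.2963 -3.6667; -3.6667 6.0000]
P' = Q + AᵀP(A−BK) = [4.7963 -0.6667; -0.6667 10.0000]
tr(P') = 14.7963


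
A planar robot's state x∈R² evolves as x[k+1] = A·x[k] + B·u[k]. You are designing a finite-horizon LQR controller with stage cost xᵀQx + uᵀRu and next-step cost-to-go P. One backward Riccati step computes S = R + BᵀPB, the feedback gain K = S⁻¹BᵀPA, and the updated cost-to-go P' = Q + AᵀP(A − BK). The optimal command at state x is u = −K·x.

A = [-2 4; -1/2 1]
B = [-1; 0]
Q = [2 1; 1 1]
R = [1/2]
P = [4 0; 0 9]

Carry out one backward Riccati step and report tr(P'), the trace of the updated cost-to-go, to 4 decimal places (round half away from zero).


23.1389

BᵀP = [-4.0000 0.0000]
S = R + BᵀPB = [1/2] + [4.0000] = [4.5000]
BᵀPA = [8.0000 -16.0000]
K = S⁻¹·BᵀPA = [1.7778 -3.5556]
A−BK = [-0.2222 0.4444; -0.5000 1.0000]
AᵀP(A−BK) = [4.0278 -8.0556; -8.0556 16.1111]
P' = Q + AᵀP(A−BK) = [6.0278 -7.0556; -7.0556 17.1111]
tr(P') = 23.1389


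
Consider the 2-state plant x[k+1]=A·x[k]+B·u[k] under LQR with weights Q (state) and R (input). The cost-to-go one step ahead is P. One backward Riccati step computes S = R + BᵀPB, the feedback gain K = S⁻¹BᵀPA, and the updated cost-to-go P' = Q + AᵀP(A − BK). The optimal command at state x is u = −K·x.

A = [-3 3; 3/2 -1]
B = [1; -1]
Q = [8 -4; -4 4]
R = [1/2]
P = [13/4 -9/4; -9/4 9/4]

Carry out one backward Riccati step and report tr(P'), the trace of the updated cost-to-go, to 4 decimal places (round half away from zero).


BᵀP = [5.5000 -4.5000]
S = R + BᵀPB = [1/2] + [10.0000] = [10.5000]
BᵀPA = [-23.2500 21.0000]
K = S⁻¹·BᵀPA = [-2.2143 2.0000]
A−BK = [-0.7857 1.0000; -0.7143 1.0000]
AᵀP(A−BK) = [3.0804 -3.0000; -3.0000 3.0000]
P' = Q + AᵀP(A−BK) = [11.0804 -7.0000; -7.0000 7.0000]
tr(P') = 18.0804

18.0804


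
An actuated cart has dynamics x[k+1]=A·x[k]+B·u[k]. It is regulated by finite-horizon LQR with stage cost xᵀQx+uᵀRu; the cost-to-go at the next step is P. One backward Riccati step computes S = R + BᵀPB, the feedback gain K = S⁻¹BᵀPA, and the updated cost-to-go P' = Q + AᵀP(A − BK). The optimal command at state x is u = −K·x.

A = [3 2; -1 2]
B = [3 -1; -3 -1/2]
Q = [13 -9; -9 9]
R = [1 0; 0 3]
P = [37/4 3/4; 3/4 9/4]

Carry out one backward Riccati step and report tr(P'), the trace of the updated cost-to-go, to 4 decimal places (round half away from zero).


BᵀP = [25.5000 -4.5000; -9.6250 -1.8750]
S = R + BᵀPB = [1 0; 0 3] + [90.0000 -23.2500; -23.2500 10.5625] = [91.0000 -23.2500; -23.2500 13.5625]
BᵀPA = [81.0000 42.0000; -27.0000 -23.0000]
K = S⁻¹·BᵀPA = [0.6788 0.0503; -0.8272 -1.6097]
A−BK = [0.1365 0.2395; 0.6227 1.3460]
AᵀP(A−BK) = [3.6858 6.4666; 6.4666 12.8661]
P' = Q + AᵀP(A−BK) = [16.6858 -2.5334; -2.5334 21.8661]
tr(P') = 38.5519

38.5519


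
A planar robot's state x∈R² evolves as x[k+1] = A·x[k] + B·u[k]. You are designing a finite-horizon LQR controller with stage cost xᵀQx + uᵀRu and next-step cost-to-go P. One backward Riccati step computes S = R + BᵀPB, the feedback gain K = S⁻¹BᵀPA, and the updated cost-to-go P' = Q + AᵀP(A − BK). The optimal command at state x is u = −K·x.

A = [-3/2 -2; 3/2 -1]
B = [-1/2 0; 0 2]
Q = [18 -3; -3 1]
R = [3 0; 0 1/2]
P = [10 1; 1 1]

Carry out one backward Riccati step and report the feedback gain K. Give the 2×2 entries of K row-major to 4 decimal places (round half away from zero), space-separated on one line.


1.2789 1.7368 0.2842 -0.9474

BᵀP = [-5.0000 -0.5000; 2.0000 2.0000]
S = R + BᵀPB = [3 0; 0 1/2] + [2.5000 -1.0000; -1.0000 4.0000] = [5.5000 -1.0000; -1.0000 4.5000]
BᵀPA = [6.7500 10.5000; 0.0000 -6.0000]
K = S⁻¹·BᵀPA = [1.2789 1.7368; 0.2842 -0.9474]
A−BK = [-0.8605 -1.1316; 0.9316 0.8947]
AᵀP(A−BK) = [11.6171 15.2763; 15.2763 21.0789]
P' = Q + AᵀP(A−BK) = [29.6171 12.2763; 12.2763 22.0789]
tr(P') = 51.6961


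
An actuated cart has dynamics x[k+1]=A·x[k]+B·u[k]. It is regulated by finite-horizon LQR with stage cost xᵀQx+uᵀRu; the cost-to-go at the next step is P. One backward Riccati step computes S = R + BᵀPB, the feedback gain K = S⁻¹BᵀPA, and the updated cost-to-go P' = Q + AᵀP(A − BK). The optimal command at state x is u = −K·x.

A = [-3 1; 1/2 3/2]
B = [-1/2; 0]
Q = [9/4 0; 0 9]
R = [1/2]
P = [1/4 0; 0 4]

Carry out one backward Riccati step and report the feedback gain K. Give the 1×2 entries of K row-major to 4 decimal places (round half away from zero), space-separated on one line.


0.6667 -0.2222

BᵀP = [-0.1250 0.0000]
S = R + BᵀPB = [1/2] + [0.0625] = [0.5625]
BᵀPA = [0.3750 -0.1250]
K = S⁻¹·BᵀPA = [0.6667 -0.2222]
A−BK = [-2.6667 0.8889; 0.5000 1.5000]
AᵀP(A−BK) = [3.0000 2.3333; 2.3333 9.2222]
P' = Q + AᵀP(A−BK) = [5.2500 2.3333; 2.3333 18.2222]
tr(P') = 23.4722


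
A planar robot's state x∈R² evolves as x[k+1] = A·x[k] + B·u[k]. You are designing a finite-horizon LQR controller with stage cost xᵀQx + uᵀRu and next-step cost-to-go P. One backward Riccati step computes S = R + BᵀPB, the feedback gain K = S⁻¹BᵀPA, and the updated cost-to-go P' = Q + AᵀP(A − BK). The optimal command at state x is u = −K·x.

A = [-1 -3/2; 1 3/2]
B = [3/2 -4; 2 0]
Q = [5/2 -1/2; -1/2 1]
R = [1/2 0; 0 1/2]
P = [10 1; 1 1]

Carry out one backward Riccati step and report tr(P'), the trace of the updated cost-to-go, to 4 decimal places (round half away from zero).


BᵀP = [17.0000 3.5000; -40.0000 -4.0000]
S = R + BᵀPB = [1/2 0; 0 1/2] + [32.5000 -68.0000; -68.0000 160.0000] = [33.0000 -68.0000; -68.0000 160.5000]
BᵀPA = [-13.5000 -20.2500; 36.0000 54.0000]
K = S⁻¹·BᵀPA = [0.4182 0.6273; 0.4015 0.6022]
A−BK = [-0.0214 -0.0321; 0.1636 0.2454]
AᵀP(A−BK) = [0.1924 0.2886; 0.2886 0.4329]
P' = Q + AᵀP(A−BK) = [2.6924 -0.2114; -0.2114 1.4329]
tr(P') = 4.1252

4.1252


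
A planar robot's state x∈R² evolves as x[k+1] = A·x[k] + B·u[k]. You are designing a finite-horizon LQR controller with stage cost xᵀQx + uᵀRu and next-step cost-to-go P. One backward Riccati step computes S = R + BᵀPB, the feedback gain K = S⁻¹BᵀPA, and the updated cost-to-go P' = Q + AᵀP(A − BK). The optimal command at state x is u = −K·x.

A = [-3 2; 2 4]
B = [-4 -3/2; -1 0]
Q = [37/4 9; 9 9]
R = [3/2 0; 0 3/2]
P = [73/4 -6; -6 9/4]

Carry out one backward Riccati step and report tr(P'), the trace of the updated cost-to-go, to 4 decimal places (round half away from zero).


25.7397

BᵀP = [-67.0000 21.7500; -27.3750 9.0000]
S = R + BᵀPB = [3/2 0; 0 3/2] + [246.2500 100.5000; 100.5000 41.0625] = [247.7500 100.5000; 100.5000 42.5625]
BᵀPA = [244.5000 -47.0000; 100.1250 -18.7500]
K = S⁻¹·BᵀPA = [0.7736 -0.2610; 0.5257 0.1759]
A−BK = [0.8831 1.2196; 2.7736 3.7390]
AᵀP(A−BK) = [3.4615 2.7176; 2.7176 4.0283]
P' = Q + AᵀP(A−BK) = [12.7115 11.7176; 11.7176 13.0283]
tr(P') = 25.7397


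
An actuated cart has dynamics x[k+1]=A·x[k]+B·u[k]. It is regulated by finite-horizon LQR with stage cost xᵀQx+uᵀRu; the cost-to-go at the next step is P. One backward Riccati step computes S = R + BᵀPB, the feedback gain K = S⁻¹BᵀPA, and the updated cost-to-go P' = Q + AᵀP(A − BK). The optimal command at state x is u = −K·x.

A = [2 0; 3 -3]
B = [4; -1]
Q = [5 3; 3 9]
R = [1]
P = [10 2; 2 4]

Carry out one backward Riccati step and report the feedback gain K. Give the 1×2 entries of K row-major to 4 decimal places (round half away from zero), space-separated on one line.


BᵀP = [38.0000 4.0000]
S = R + BᵀPB = [1] + [148.0000] = [149.0000]
BᵀPA = [88.0000 -12.0000]
K = S⁻¹·BᵀPA = [0.5906 -0.0805]
A−BK = [-0.3624 0.3221; 3.5906 -3.0805]
AᵀP(A−BK) = [48.0268 -40.9128; -40.9128 35.0336]
P' = Q + AᵀP(A−BK) = [53.0268 -37.9128; -37.9128 44.0336]
tr(P') = 97.0604

0.5906 -0.0805


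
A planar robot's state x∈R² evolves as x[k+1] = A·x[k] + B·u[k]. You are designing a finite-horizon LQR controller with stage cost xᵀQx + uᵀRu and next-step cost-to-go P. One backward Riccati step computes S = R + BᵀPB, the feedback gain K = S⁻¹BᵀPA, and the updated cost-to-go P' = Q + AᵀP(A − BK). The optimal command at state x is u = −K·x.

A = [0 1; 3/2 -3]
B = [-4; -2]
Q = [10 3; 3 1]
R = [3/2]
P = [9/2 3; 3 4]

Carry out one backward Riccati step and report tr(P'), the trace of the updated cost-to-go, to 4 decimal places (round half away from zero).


26.5291

BᵀP = [-24.0000 -20.0000]
S = R + BᵀPB = [3/2] + [136.0000] = [137.5000]
BᵀPA = [-30.0000 36.0000]
K = S⁻¹·BᵀPA = [-0.2182 0.2618]
A−BK = [-0.8727 2.0473; 1.0636 -2.4764]
AᵀP(A−BK) = [2.4545 -5.6455; -5.6455 13.0745]
P' = Q + AᵀP(A−BK) = [12.4545 -2.6455; -2.6455 14.0745]
tr(P') = 26.5291


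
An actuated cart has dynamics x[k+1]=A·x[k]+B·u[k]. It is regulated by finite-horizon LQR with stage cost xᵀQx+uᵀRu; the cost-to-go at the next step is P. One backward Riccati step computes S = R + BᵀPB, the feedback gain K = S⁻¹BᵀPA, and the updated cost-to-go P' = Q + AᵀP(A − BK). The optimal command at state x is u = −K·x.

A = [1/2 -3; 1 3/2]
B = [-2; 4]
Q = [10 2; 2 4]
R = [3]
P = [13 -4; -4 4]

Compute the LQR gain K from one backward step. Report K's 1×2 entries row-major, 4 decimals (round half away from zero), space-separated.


0.0164 0.8852

BᵀP = [-42.0000 24.0000]
S = R + BᵀPB = [3] + [180.0000] = [183.0000]
BᵀPA = [3.0000 162.0000]
K = S⁻¹·BᵀPA = [0.0164 0.8852]
A−BK = [0.5328 -1.2295; 0.9344 -2.0410]
AᵀP(A−BK) = [3.2008 -7.1557; -7.1557 18.5902]
P' = Q + AᵀP(A−BK) = [13.2008 -5.1557; -5.1557 22.5902]
tr(P') = 35.7910


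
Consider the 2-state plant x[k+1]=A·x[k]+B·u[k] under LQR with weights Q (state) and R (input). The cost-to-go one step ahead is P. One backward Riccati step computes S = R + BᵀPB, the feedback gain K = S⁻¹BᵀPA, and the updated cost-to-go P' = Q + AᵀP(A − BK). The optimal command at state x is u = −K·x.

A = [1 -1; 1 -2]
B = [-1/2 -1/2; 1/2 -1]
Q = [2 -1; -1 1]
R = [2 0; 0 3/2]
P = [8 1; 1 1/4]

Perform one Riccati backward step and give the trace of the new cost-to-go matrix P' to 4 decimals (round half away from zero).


BᵀP = [-3.5000 -0.3750; -5.0000 -0.7500]
S = R + BᵀPB = [2 0; 0 3/2] + [1.5625 2.1250; 2.1250 3.2500] = [3.5625 2.1250; 2.1250 4.7500]
BᵀPA = [-3.8750 4.2500; -5.7500 6.5000]
K = S⁻¹·BᵀPA = [-0.4987 0.5139; -0.9874 1.1385]
A−BK = [0.2569 -0.1738; 0.2620 -1.1184]
AᵀP(A−BK) = [2.6398 -2.9622; -2.9622 3.4156]
P' = Q + AᵀP(A−BK) = [4.6398 -3.9622; -3.9622 4.4156]
tr(P') = 9.0554

9.0554


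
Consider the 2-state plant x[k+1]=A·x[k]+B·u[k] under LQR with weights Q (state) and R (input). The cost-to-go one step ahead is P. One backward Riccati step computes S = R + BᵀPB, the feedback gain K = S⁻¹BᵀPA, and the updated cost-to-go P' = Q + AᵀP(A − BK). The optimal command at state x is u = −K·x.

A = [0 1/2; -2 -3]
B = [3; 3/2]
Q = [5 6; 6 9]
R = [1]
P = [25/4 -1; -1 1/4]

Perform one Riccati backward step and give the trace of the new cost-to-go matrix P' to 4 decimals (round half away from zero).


BᵀP = [17.2500 -2.6250]
S = R + BᵀPB = [1] + [47.8125] = [48.8125]
BᵀPA = [5.2500 16.5000]
K = S⁻¹·BᵀPA = [0.1076 0.3380]
A−BK = [-0.3227 -0.5141; -2.1613 -3.5070]
AᵀP(A−BK) = [0.4353 0.7254; 0.7254 1.2350]
P' = Q + AᵀP(A−BK) = [5.4353 6.7254; 6.7254 10.2350]
tr(P') = 15.6704

15.6704


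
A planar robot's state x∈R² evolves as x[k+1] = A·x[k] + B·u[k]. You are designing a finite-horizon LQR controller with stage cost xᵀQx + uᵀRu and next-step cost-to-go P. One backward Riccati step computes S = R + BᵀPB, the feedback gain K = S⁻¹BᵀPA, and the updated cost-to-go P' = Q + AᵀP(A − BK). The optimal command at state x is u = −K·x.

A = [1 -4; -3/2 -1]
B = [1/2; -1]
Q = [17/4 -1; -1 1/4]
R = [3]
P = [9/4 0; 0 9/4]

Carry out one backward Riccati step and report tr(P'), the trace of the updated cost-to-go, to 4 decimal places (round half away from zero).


45.7077

BᵀP = [1.1250 -2.2500]
S = R + BᵀPB = [3] + [2.8125] = [5.8125]
BᵀPA = [4.5000 -2.2500]
K = S⁻¹·BᵀPA = [0.7742 -0.3871]
A−BK = [0.6129 -3.8065; -0.7258 -1.3871]
AᵀP(A−BK) = [3.8286 -3.8831; -3.8831 37.3790]
P' = Q + AᵀP(A−BK) = [8.0786 -4.8831; -4.8831 37.6290]
tr(P') = 45.7077


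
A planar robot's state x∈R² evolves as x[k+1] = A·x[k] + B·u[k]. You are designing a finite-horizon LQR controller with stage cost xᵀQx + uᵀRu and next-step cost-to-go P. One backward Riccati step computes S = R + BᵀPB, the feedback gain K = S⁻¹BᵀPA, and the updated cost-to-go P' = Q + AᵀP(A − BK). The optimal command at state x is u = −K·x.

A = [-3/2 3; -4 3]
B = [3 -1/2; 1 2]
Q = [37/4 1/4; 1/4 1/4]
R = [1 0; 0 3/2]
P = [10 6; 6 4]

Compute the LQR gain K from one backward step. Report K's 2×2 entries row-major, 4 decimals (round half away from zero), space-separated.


-0.9220 1.2258 -0.8159 0.5161

BᵀP = [36.0000 22.0000; 7.0000 5.0000]
S = R + BᵀPB = [1 0; 0 3/2] + [130.0000 26.0000; 26.0000 6.5000] = [131.0000 26.0000; 26.0000 8.0000]
BᵀPA = [-142.0000 174.0000; -30.5000 36.0000]
K = S⁻¹·BᵀPA = [-0.9220 1.2258; -0.8159 0.5161]
A−BK = [0.8582 -0.4194; -1.4462 0.7419]
AᵀP(A−BK) = [2.6862 -2.1935; -2.1935 2.1290]
P' = Q + AᵀP(A−BK) = [11.9362 -1.9435; -1.9435 2.3790]
tr(P') = 14.3152


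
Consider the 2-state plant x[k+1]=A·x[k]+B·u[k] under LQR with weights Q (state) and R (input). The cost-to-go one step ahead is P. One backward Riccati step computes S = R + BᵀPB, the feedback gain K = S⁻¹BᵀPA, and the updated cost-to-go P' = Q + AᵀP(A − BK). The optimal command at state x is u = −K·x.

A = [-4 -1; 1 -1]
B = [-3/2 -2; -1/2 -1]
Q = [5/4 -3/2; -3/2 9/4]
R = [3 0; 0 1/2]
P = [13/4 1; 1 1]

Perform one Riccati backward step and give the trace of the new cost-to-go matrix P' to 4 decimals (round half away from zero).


BᵀP = [-5.3750 -2.0000; -7.5000 -3.0000]
S = R + BᵀPB = [3 0; 0 1/2] + [9.0625 12.7500; 12.7500 18.0000] = [12.0625 12.7500; 12.7500 18.5000]
BᵀPA = [19.5000 7.3750; 27.0000 10.5000]
K = S⁻¹·BᵀPA = [0.2723 0.0423; 1.2718 0.5384]
A−BK = [-1.0480 0.1403; 2.4079 -0.4404]
AᵀP(A−BK) = [5.3517 -0.3620; -0.3620 0.2847]
P' = Q + AᵀP(A−BK) = [6.6017 -1.8620; -1.8620 2.5347]
tr(P') = 9.1364

9.1364


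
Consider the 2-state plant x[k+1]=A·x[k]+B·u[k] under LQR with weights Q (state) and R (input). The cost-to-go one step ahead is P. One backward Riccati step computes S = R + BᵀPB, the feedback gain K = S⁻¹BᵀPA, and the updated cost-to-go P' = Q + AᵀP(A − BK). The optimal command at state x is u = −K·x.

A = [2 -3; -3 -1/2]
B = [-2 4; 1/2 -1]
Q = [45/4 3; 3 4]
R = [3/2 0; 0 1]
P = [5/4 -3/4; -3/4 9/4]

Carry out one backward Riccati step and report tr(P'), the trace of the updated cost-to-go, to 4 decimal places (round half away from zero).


BᵀP = [-2.8750 2.6250; 5.7500 -5.2500]
S = R + BᵀPB = [3/2 0; 0 1] + [7.0625 -14.1250; -14.1250 28.2500] = [8.5625 -14.1250; -14.1250 29.2500]
BᵀPA = [-13.6250 7.3125; 27.2500 -14.6250]
K = S⁻¹·BᵀPA = [-0.2675 0.1436; 0.8025 -0.4307]
A−BK = [-1.7448 -0.9902; -2.0638 -1.0025]
AᵀP(A−BK) = [8.7387 3.5669; 3.5669 2.2141]
P' = Q + AᵀP(A−BK) = [19.9887 6.5669; 6.5669 6.2141]
tr(P') = 26.2028

26.2028


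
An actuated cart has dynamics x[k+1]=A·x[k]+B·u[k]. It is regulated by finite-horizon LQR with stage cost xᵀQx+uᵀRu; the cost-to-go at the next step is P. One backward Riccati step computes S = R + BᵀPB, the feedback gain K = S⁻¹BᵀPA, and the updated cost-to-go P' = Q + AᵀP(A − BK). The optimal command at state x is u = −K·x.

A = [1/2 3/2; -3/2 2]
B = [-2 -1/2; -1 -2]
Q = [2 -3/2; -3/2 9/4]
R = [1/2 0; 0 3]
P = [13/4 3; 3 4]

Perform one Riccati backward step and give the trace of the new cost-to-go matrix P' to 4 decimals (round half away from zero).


BᵀP = [-9.5000 -10.0000; -7.6250 -9.5000]
S = R + BᵀPB = [1/2 0; 0 3] + [29.0000 24.7500; 24.7500 22.8125] = [29.5000 24.7500; 24.7500 25.8125]
BᵀPA = [10.2500 -34.2500; 10.4375 -30.4375]
K = S⁻¹·BᵀPA = [0.0420 -0.8781; 0.3641 -0.3373]
A−BK = [0.7660 -0.4248; -0.7298 0.4474]
AᵀP(A−BK) = [1.0818 -0.7922; -0.7922 0.9736]
P' = Q + AᵀP(A−BK) = [3.0818 -2.2922; -2.2922 3.2236]
tr(P') = 6.3054

6.3054


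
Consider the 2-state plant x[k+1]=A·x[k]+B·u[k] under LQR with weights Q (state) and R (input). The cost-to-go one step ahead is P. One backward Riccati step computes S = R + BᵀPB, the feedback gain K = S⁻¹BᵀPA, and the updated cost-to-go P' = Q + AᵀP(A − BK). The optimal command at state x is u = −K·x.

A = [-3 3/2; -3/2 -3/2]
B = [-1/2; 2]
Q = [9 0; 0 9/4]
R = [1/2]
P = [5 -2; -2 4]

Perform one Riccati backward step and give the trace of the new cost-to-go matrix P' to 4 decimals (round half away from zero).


49.9914

BᵀP = [-6.5000 9.0000]
S = R + BᵀPB = [1/2] + [21.2500] = [21.7500]
BᵀPA = [6.0000 -23.2500]
K = S⁻¹·BᵀPA = [0.2759 -1.0690]
A−BK = [-2.8621 0.9655; -2.0517 0.6379]
AᵀP(A−BK) = [34.3448 -11.5862; -11.5862 4.3966]
P' = Q + AᵀP(A−BK) = [43.3448 -11.5862; -11.5862 6.6466]
tr(P') = 49.9914


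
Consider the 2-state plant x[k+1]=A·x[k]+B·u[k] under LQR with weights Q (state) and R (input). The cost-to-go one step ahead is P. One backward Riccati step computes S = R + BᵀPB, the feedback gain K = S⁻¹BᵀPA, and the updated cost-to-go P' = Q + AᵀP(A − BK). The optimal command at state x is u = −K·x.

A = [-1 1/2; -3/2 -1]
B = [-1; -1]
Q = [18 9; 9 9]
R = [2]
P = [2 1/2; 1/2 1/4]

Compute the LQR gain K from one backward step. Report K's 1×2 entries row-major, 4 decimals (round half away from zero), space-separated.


BᵀP = [-2.5000 -0.7500]
S = R + BᵀPB = [2] + [3.2500] = [5.2500]
BᵀPA = [3.6250 -0.5000]
K = S⁻¹·BᵀPA = [0.6905 -0.0952]
A−BK = [-0.3095 0.4048; -0.8095 -1.0952]
AᵀP(A−BK) = [1.5595 -0.1548; -0.1548 0.2024]
P' = Q + AᵀP(A−BK) = [19.5595 8.8452; 8.8452 9.2024]
tr(P') = 28.7619

0.6905 -0.0952


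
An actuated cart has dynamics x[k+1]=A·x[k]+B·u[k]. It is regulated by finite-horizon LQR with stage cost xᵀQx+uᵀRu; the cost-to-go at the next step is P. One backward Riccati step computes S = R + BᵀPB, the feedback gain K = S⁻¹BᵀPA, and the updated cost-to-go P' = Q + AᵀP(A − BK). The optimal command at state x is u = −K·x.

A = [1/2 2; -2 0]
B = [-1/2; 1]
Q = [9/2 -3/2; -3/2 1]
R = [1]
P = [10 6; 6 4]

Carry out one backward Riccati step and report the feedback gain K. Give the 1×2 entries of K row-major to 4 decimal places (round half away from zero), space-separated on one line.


BᵀP = [1.0000 1.0000]
S = R + BᵀPB = [1] + [0.5000] = [1.5000]
BᵀPA = [-1.5000 2.0000]
K = S⁻¹·BᵀPA = [-1.0000 1.3333]
A−BK = [0.0000 2.6667; -1.0000 -1.3333]
AᵀP(A−BK) = [5.0000 -12.0000; -12.0000 37.3333]
P' = Q + AᵀP(A−BK) = [9.5000 -13.5000; -13.5000 38.3333]
tr(P') = 47.8333

-1.0000 1.3333


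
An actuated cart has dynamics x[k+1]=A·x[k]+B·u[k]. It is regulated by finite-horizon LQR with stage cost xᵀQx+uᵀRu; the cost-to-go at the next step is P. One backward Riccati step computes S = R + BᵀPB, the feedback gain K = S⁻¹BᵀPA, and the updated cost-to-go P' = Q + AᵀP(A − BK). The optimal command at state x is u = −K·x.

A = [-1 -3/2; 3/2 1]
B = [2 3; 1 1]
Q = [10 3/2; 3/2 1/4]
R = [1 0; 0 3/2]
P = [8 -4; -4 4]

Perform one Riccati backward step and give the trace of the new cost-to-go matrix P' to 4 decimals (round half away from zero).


BᵀP = [12.0000 -4.0000; 20.0000 -8.0000]
S = R + BᵀPB = [1 0; 0 3/2] + [20.0000 32.0000; 32.0000 52.0000] = [21.0000 32.0000; 32.0000 53.5000]
BᵀPA = [-18.0000 -22.0000; -32.0000 -38.0000]
K = S⁻¹·BᵀPA = [0.6131 0.3920; -0.9648 -0.9447]
A−BK = [0.6683 0.5503; 1.8518 1.5528]
AᵀP(A−BK) = [9.1608 7.8241; 7.8241 6.7236]
P' = Q + AᵀP(A−BK) = [19.1608 9.3241; 9.3241 6.9736]
tr(P') = 26.1344

26.1344


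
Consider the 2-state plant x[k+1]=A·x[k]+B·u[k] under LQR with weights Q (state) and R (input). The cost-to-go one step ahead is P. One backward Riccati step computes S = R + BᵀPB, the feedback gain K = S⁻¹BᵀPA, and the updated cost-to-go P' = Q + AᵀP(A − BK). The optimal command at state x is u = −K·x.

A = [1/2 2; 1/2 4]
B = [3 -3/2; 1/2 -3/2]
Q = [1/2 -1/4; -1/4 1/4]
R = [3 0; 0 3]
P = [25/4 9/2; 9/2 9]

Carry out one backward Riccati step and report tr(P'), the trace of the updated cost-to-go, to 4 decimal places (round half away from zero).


BᵀP = [21.0000 18.0000; -16.1250 -20.2500]
S = R + BᵀPB = [3 0; 0 3] + [72.0000 -58.5000; -58.5000 54.5625] = [75.0000 -58.5000; -58.5000 57.5625]
BᵀPA = [19.5000 114.0000; -18.1875 -113.2500]
K = S⁻¹·BᵀPA = [0.0654 -0.0704; -0.2495 -2.0390]
A−BK = [-0.0704 -0.8473; 0.0930 0.9767]
AᵀP(A−BK) = [0.2495 2.0390; 2.0390 18.1119]
P' = Q + AᵀP(A−BK) = [0.7495 1.7890; 1.7890 18.3619]
tr(P') = 19.1114

19.1114


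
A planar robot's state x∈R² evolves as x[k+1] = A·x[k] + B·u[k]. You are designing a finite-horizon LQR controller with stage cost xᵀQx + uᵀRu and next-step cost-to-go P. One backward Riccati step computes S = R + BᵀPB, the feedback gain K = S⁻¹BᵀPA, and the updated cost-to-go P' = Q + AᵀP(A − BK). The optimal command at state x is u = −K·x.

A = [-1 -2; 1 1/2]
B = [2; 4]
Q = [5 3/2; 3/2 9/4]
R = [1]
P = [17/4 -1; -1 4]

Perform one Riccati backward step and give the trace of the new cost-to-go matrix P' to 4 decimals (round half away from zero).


36.0720

BᵀP = [4.5000 14.0000]
S = R + BᵀPB = [1] + [65.0000] = [66.0000]
BᵀPA = [9.5000 -2.0000]
K = S⁻¹·BᵀPA = [0.1439 -0.0303]
A−BK = [-1.2879 -1.9394; 0.4242 0.6212]
AᵀP(A−BK) = [8.8826 13.2879; 13.2879 19.9394]
P' = Q + AᵀP(A−BK) = [13.8826 14.7879; 14.7879 22.1894]
tr(P') = 36.0720


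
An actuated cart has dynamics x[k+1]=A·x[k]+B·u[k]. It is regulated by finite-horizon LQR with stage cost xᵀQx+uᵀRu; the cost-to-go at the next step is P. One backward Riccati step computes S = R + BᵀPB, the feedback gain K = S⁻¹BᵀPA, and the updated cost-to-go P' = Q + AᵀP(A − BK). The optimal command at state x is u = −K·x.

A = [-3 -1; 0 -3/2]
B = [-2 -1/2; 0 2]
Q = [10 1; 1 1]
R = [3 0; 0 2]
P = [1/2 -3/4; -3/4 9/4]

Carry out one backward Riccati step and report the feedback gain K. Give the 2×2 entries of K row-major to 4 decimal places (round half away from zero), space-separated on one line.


0.3833 0.0725 0.3096 -0.4607

BᵀP = [-1.0000 1.5000; -1.7500 4.8750]
S = R + BᵀPB = [3 0; 0 2] + [2.0000 3.5000; 3.5000 10.6250] = [5.0000 3.5000; 3.5000 12.6250]
BᵀPA = [3.0000 -1.2500; 5.2500 -5.5625]
K = S⁻¹·BᵀPA = [0.3833 0.0725; 0.3096 -0.4607]
A−BK = [-2.0786 -1.0854; -0.6192 -0.5786]
AᵀP(A−BK) = [1.7248 0.3262; 0.3262 0.8405]
P' = Q + AᵀP(A−BK) = [11.7248 1.3262; 1.3262 1.8405]
tr(P') = 13.5653


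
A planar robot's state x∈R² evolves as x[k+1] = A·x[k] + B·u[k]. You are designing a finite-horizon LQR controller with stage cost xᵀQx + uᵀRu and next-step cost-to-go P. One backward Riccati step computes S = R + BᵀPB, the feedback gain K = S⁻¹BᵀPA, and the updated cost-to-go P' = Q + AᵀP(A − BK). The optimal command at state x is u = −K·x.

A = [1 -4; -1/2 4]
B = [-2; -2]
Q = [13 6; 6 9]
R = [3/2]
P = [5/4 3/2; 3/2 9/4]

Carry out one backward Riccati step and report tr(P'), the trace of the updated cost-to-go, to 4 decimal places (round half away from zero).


27.8739

BᵀP = [-5.5000 -7.5000]
S = R + BᵀPB = [3/2] + [26.0000] = [27.5000]
BᵀPA = [-1.7500 -8.0000]
K = S⁻¹·BᵀPA = [-0.0636 -0.2909]
A−BK = [0.8727 -4.5818; -0.6273 3.4182]
AᵀP(A−BK) = [0.2011 -1.0091; -1.0091 5.6727]
P' = Q + AᵀP(A−BK) = [13.2011 4.9909; 4.9909 14.6727]
tr(P') = 27.8739


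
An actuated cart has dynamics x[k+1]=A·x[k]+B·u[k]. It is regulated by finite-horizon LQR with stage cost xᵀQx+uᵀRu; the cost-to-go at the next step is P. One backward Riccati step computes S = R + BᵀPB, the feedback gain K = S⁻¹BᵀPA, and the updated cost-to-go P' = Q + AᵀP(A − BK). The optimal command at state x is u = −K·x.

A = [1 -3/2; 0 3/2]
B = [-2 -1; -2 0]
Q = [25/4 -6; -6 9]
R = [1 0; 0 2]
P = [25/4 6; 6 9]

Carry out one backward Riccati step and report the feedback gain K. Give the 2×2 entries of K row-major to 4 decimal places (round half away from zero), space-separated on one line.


-0.1595 -0.2514 -0.2840 0.7921

BᵀP = [-24.5000 -30.0000; -6.2500 -6.0000]
S = R + BᵀPB = [1 0; 0 2] + [109.0000 24.5000; 24.5000 6.2500] = [110.0000 24.5000; 24.5000 8.2500]
BᵀPA = [-24.5000 -8.2500; -6.2500 0.3750]
K = S⁻¹·BᵀPA = [-0.1595 -0.2514; -0.2840 0.7921]
A−BK = [0.3971 -1.2107; -0.3190 0.9972]
AᵀP(A−BK) = [0.5679 -1.5842; -1.5842 4.9412]
P' = Q + AᵀP(A−BK) = [6.8179 -7.5842; -7.5842 13.9412]
tr(P') = 20.7592


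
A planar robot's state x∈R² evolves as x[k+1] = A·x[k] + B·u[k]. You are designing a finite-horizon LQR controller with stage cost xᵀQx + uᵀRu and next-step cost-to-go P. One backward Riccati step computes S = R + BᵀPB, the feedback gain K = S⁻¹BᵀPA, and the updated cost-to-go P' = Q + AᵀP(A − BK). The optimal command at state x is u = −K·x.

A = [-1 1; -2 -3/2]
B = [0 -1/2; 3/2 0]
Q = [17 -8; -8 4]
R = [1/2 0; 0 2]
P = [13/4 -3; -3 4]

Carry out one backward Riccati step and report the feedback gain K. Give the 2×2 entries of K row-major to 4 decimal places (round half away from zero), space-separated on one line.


BᵀP = [-4.5000 6.0000; -1.6250 1.5000]
S = R + BᵀPB = [1/2 0; 0 2] + [9.0000 2.2500; 2.2500 0.8125] = [9.5000 2.2500; 2.2500 2.8125]
BᵀPA = [-7.5000 -13.5000; -1.3750 -3.8750]
K = S⁻¹·BᵀPA = [-0.8312 -1.3506; 0.1760 -0.2973]
A−BK = [-0.9120 0.8514; -0.7532 0.5260]
AᵀP(A−BK) = [1.2583 -0.2886; -0.2886 1.8644]
P' = Q + AᵀP(A−BK) = [18.2583 -8.2886; -8.2886 5.8644]
tr(P') = 24.1227

-0.8312 -1.3506 0.1760 -0.2973


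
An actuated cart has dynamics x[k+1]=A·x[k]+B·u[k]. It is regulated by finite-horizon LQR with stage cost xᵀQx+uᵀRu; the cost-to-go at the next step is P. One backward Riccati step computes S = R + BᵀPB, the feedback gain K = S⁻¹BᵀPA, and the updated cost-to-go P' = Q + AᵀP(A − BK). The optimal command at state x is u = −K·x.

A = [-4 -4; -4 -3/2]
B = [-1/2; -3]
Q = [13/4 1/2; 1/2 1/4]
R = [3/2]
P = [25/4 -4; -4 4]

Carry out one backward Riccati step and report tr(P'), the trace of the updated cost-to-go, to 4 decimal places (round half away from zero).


BᵀP = [8.8750 -10.0000]
S = R + BᵀPB = [3/2] + [25.5625] = [27.0625]
BᵀPA = [4.5000 -20.5000]
K = S⁻¹·BᵀPA = [0.1663 -0.7575]
A−BK = [-3.9169 -4.3788; -3.5012 -3.7725]
AᵀP(A−BK) = [35.2517 39.4088; 39.4088 45.4711]
P' = Q + AᵀP(A−BK) = [38.5017 39.9088; 39.9088 45.7211]
tr(P') = 84.2229

84.2229


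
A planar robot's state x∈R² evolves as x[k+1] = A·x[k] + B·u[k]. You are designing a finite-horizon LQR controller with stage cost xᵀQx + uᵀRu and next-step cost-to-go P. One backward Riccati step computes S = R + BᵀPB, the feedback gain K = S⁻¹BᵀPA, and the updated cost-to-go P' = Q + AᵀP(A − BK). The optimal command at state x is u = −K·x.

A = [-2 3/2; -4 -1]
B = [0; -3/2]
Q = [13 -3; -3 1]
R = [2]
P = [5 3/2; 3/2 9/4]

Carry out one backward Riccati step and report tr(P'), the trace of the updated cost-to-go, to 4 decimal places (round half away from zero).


BᵀP = [-2.2500 -3.3750]
S = R + BᵀPB = [2] + [5.0625] = [7.0625]
BᵀPA = [18.0000 0.0000]
K = S⁻¹·BᵀPA = [2.5487 0.0000]
A−BK = [-2.0000 1.5000; -0.1770 -1.0000]
AᵀP(A−BK) = [34.1239 -12.0000; -12.0000 9.0000]
P' = Q + AᵀP(A−BK) = [47.1239 -15.0000; -15.0000 10.0000]
tr(P') = 57.1239

57.1239


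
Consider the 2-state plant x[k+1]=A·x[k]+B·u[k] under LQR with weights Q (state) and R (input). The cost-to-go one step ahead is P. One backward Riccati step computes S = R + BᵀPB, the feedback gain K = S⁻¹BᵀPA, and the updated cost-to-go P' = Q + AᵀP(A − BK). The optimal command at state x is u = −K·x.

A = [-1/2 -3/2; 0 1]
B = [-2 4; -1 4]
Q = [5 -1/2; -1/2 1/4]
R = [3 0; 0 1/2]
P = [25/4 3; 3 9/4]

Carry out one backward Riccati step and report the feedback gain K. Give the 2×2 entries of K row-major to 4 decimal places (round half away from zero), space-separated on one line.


BᵀP = [-15.5000 -8.2500; 37.0000 21.0000]
S = R + BᵀPB = [3 0; 0 1/2] + [39.2500 -95.0000; -95.0000 232.0000] = [42.2500 -95.0000; -95.0000 232.5000]
BᵀPA = [7.7500 15.0000; -18.5000 -34.5000]
K = S⁻¹·BᵀPA = [0.0556 0.2631; -0.0569 -0.0409]
A−BK = [-0.1614 -0.8103; 0.2830 1.4266]
AᵀP(A−BK) = [0.0798 0.3921; 0.3921 1.9555]
P' = Q + AᵀP(A−BK) = [5.0798 -0.1079; -0.1079 2.2055]
tr(P') = 7.2853

0.0556 0.2631 -0.0569 -0.0409
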